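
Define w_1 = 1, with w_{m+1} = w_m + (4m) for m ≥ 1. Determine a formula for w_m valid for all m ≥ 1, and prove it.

Claim: w_m = 2m^2 − 2m + 1.

Base case: w_1 = 1, and 2·1^2 − 2·1 + 1 = 1.
Assume w_k = 2k^2 − 2k + 1.
Then w_{k+1} = w_k + (4k) = (2k^2 − 2k + 1) + (4k) = 2k^2 + 2k + 1,
and 2·(k+1)^2 − 2·(k+1) + 1 = 2k^2 + 2k + 1.
By induction, w_m = 2m^2 − 2m + 1 for all m ≥ 1.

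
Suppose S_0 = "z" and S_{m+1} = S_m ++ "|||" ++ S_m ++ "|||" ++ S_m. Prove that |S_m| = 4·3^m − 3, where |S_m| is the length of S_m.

Base case: |S_0| = 1, and 4·3^0 − 3 = 1.
Assume |S_r| = 4·3^r − 3.
Then |S_{r+1}| = 3|S_r| + 6 = 3(4·3^r − 3) + 6 = 4·3^{r+1} − 9 + 6 = 4·3^{r+1} − 3.
This completes the inductive step, so |S_m| = 4·3^m − 3 for all m ≥ 0.

|S_m| = 4·3^m − 3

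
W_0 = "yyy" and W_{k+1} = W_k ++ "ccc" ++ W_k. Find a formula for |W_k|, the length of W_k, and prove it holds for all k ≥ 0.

Claim: |W_k| = 6·2^k − 3.

Base case: |W_0| = 3, and 6·2^0 − 3 = 3.
Assume |W_r| = 6·2^r − 3.
Then |W_{r+1}| = |W_r| + 3 + |W_r| = 2|W_r| + 3 = 2(6·2^r − 3) + 3 = 6·2^{r+1} − 6 + 3 = 6·2^{r+1} − 3.
This completes the inductive step, so |W_k| = 6·2^k − 3 for all k ≥ 0.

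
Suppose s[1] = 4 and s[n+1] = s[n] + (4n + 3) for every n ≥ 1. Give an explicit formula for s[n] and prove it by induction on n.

Claim: s[n] = 2n^2 + n + 1.

Base case: s[1] = 4, and 2·1^2 + 1 + 1 = 4.
Assume s[k] = 2k^2 + k + 1.
Then s[k+1] = s[k] + (4k + 3) = (2k^2 + k + 1) + (4k + 3) = 2k^2 + 5k + 4,
and 2·(k+1)^2 + (k+1) + 1 = 2k^2 + 5k + 4.
Hence s[n] = 2n^2 + n + 1 for every n ≥ 1, by induction.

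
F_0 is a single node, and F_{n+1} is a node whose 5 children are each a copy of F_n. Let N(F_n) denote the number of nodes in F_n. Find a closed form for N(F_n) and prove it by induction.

Claim: N(F_n) = (5^{n+1} − 1)/4.

Base case: N(F_0) = 1, and (5^{0+1} − 1)/4 = 1.
Assume N(F_r) = (5^{r+1} − 1)/4.
Then N(F_{r+1}) = 1 + 5N(F_r) = 1 + 5·(5^{r+1} − 1)/4 = 1 + (5^{r+2} − 5)/4 = (4 + 5^{r+2} − 5)/4 = (5^{r+2} − 1)/4.
This completes the inductive step, so N(F_n) = (5^{n+1} − 1)/4 for all n ≥ 0.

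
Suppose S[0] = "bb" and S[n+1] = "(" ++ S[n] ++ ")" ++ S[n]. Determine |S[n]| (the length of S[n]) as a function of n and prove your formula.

Claim: |S[n]| = 2^{n+2} − 2.

Base case: |S[0]| = 2, and 2^{0+2} − 2 = 2.
Assume |S[m]| = 2^{m+2} − 2.
Then |S[m+1]| = 1 + |S[m]| + 1 + |S[m]| = 2|S[m]| + 2 = 2(2^{m+2} − 2) + 2 = 2^{m+3} − 4 + 2 = 2^{m+3} − 2.
This completes the inductive step, so |S[n]| = 2^{n+2} − 2 for all n ≥ 0.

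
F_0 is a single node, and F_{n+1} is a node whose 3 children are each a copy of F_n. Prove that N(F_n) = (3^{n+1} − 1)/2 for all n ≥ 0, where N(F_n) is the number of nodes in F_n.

Base case: N(F_0) = 1, and (3^{0+1} − 1)/2 = 1.
Assume N(F_r) = (3^{r+1} − 1)/2.
Then N(F_{r+1}) = 1 + 3N(F_r) = 1 + 3·(3^{r+1} − 1)/2 = 1 + (3^{r+2} − 3)/2 = (2 + 3^{r+2} − 3)/2 = (3^{r+2} − 1)/2.
This completes the inductive step, so N(F_n) = (3^{n+1} − 1)/2 for all n ≥ 0.

N(F_n) = (3^{n+1} − 1)/2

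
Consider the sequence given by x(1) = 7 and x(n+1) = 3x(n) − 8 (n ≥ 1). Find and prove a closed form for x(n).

Claim: x(n) = 3^n + 4.

Base case: x(1) = 7, and 3^1 + 4 = 3 + 4 = 7.
Assume x(k) = 3^k + 4 for some k ≥ 1.
Then x(k+1) = 3x(k) − 8 = 3·(3^k + 4) − 8 = 3^{k+1} + 12 − 8 = 3^{k+1} + 4.
This completes the inductive step, so x(n) = 3^n + 4 for all n ≥ 1.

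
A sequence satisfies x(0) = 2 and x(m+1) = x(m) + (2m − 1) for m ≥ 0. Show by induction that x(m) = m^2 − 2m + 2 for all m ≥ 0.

Base case: x(0) = 2, and 0^2 − 2·0 + 2 = 2.
Assume x(r) = r^2 − 2r + 2.
Then x(r+1) = x(r) + (2r − 1) = (r^2 − 2r + 2) + (2r − 1) = r^2 + 1,
and (r+1)^2 − 2·(r+1) + 2 = r^2 + 1.
This completes the inductive step, so x(m) = m^2 − 2m + 2 for all m ≥ 0.

x(m) = m^2 − 2m + 2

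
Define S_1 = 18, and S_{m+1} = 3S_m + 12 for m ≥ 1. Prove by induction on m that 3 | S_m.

Base case: S_1 = 18 = 3·6, so 3 | S_1.
Assume 3 | S_j, so S_j = 3t for some integer t.
Then S_{j+1} = 3S_j + 12 = 3·(3t) + 12 = 3(3t + 4), so 3 | S_{j+1}.
By induction, 3 | S_m for all m ≥ 1.

3 | S_m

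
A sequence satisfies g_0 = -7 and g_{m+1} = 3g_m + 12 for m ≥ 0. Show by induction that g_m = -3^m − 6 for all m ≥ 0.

Base case: g_0 = -7, and -3^0 − 6 = -1 − 6 = -7.
Assume g_r = -3^r − 6 for some r ≥ 0.
Then g_{r+1} = 3g_r + 12 = 3·(-3^r − 6) + 12 = -3^{r+1} − 18 + 12 = -3^{r+1} − 6.
This completes the inductive step, so g_m = -3^m − 6 for all m ≥ 0.

g_m = -3^m − 6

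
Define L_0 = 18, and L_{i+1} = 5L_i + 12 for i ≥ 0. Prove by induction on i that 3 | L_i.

Base case: L_0 = 18 = 3·6, so 3 | L_0.
Assume 3 | L_m, so L_m = 3t for some integer t.
Then L_{m+1} = 5L_m + 12 = 5·(3t) + 12 = 3(5t + 4), so 3 | L_{m+1}.
Hence 3 | L_i for every i ≥ 0, by induction.

3 | L_i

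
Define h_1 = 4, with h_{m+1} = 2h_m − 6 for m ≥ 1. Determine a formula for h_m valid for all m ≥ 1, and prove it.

Claim: h_m = -2^m + 6.

Base case: h_1 = 4, and -2^1 + 6 = -2 + 6 = 4.
Assume h_r = -2^r + 6 for some r ≥ 1.
Then h_{r+1} = 2h_r − 6 = 2·(-2^r + 6) − 6 = -2^{r+1} + 12 − 6 = -2^{r+1} + 6.
This completes the inductive step, so h_m = -2^m + 6 for all m ≥ 1.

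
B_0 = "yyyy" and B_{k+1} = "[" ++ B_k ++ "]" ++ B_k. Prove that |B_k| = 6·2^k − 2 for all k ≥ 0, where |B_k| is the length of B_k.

Base case: |B_0| = 4, and 6·2^0 − 2 = 4.
Assume |B_m| = 6·2^m − 2.
Then |B_{m+1}| = 1 + |B_m| + 1 + |B_m| = 2|B_m| + 2 = 2(6·2^m − 2) + 2 = 6·2^{m+1} − 4 + 2 = 6·2^{m+1} − 2.
By induction, |B_k| = 6·2^k − 2 for all k ≥ 0.

|B_k| = 6·2^k − 2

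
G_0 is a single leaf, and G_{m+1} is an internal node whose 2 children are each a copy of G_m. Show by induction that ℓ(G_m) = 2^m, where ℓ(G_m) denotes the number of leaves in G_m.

Base case: ℓ(G_0) = 1, and 2^0 = 1.
Assume ℓ(G_j) = 2^j.
Then ℓ(G_{j+1}) = 2·ℓ(G_j) = 2·2^j = 2^{j+1}.
So the formula holds for j+1, and by induction ℓ(G_m) = 2^m for all m ≥ 0.

ℓ(G_m) = 2^m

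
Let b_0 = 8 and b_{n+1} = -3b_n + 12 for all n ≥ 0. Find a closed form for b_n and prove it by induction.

Claim: b_n = 5·(-3)^n + 3.

Base case: b_0 = 8, and 5·(-3)^0 + 3 = 5 + 3 = 8.
Assume b_k = 5·(-3)^k + 3 for some k ≥ 0.
Then b_{k+1} = -3b_k + 12 = -3·(5·(-3)^k + 3) + 12 = -15·(-3)^k − 9 + 12 = 5·(-3)^{k+1} + 3.
This completes the inductive step, so b_n = 5·(-3)^n + 3 for all n ≥ 0.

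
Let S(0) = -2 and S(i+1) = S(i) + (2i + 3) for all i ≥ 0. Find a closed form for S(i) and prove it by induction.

Claim: S(i) = i^2 + 2i − 2.

Base case: S(0) = -2, and 0^2 + 2·0 − 2 = -2.
Assume S(k) = k^2 + 2k − 2.
Then S(k+1) = S(k) + (2k + 3) = (k^2 + 2k − 2) + (2k + 3) = k^2 + 4k + 1,
and (k+1)^2 + 2·(k+1) − 2 = k^2 + 4k + 1.
Hence S(i) = i^2 + 2i − 2 for every i ≥ 0, by induction.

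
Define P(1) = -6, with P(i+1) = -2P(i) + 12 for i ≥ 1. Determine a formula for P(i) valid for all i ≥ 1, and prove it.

Claim: P(i) = 5·(-2)^i + 4.

Base case: P(1) = -6, and 5·(-2)^1 + 4 = -10 + 4 = -6.
Assume P(r) = 5·(-2)^r + 4 for some r ≥ 1.
Then P(r+1) = -2P(r) + 12 = -2·(5·(-2)^r + 4) + 12 = -10·(-2)^r − 8 + 12 = 5·(-2)^{r+1} + 4.
This completes the inductive step, so P(i) = 5·(-2)^i + 4 for all i ≥ 1.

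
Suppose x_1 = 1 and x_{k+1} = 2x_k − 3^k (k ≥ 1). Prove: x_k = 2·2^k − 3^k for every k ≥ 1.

Base case: x_1 = 1, and 2·2^1 − 3^1 = 4 − 3 = 1.
Assume x_j = 2·2^j − 3^j for some j ≥ 1.
Then x_{j+1} = 2x_j − 3^j = 2·(2·2^j − 3^j) − 3^j = 2·2^{j+1} − 2·3^j − 3^j = 2·2^{j+1} − 3·3^j = 2·2^{j+1} − 3^{j+1}.
This completes the inductive step, so x_k = 2·2^k − 3^k for all k ≥ 1.

x_k = 2·2^k − 3^k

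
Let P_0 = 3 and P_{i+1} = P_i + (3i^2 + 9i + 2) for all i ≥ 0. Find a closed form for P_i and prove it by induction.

Claim: P_i = i^3 + 3i^2 − 2i + 3.

Base case: P_0 = 3, and 0^3 + 3·0^2 − 2·0 + 3 = 3.
Assume P_k = k^3 + 3k^2 − 2k + 3.
Then P_{k+1} = P_k + (3k^2 + 9k + 2) = (k^3 + 3k^2 − 2k + 3) + (3k^2 + 9k + 2) = k^3 + 6k^2 + 7k + 5,
and (k+1)^3 + 3·(k+1)^2 − 2·(k+1) + 3 = k^3 + 6k^2 + 7k + 5.
This completes the inductive step, so P_i = i^3 + 3i^2 − 2i + 3 for all i ≥ 0.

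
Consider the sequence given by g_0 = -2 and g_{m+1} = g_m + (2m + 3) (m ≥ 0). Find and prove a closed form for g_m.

Claim: g_m = m^2 + 2m − 2.

Base case: g_0 = -2, and 0^2 + 2·0 − 2 = -2.
Assume g_k = k^2 + 2k − 2.
Then g_{k+1} = g_k + (2k + 3) = (k^2 + 2k − 2) + (2k + 3) = k^2 + 4k + 1,
and (k+1)^2 + 2·(k+1) − 2 = k^2 + 4k + 1.
This completes the inductive step, so g_m = m^2 + 2m − 2 for all m ≥ 0.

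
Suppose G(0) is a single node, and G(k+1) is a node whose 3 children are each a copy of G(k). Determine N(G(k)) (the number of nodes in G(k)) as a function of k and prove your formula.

Claim: N(G(k)) = (3^{k+1} − 1)/2.

Base case: N(G(0)) = 1, and (3^{0+1} − 1)/2 = 1.
Assume N(G(j)) = (3^{j+1} − 1)/2.
Then N(G(j+1)) = 1 + 3N(G(j)) = 1 + 3·(3^{j+1} − 1)/2 = 1 + (3^{j+2} − 3)/2 = (2 + 3^{j+2} − 3)/2 = (3^{j+2} − 1)/2.
Hence N(G(k)) = (3^{k+1} − 1)/2 for every k ≥ 0, by induction.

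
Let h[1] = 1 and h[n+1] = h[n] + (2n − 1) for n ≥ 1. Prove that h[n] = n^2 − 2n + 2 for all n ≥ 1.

Base case: h[1] = 1, and 1^2 − 2·1 + 2 = 1.
Assume h[m] = m^2 − 2m + 2.
Then h[m+1] = h[m] + (2m − 1) = (m^2 − 2m + 2) + (2m − 1) = m^2 + 1,
and (m+1)^2 − 2·(m+1) + 2 = m^2 + 1.
By induction, h[n] = n^2 − 2n + 2 for all n ≥ 1.

h[n] = n^2 − 2n + 2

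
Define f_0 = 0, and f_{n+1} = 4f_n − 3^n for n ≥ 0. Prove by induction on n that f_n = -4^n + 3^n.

Base case: f_0 = 0, and -4^0 + 3^0 = -1 + 1 = 0.
Assume f_j = -4^j + 3^j for some j ≥ 0.
Then f_{j+1} = 4f_j − 3^j = 4·(-4^j + 3^j) − 3^j = -4^{j+1} + 4·3^j − 3^j = -4^{j+1} + 3·3^j = -4^{j+1} + 3^{j+1}.
This completes the inductive step, so f_n = -4^n + 3^n for all n ≥ 0.

f_n = -4^n + 3^n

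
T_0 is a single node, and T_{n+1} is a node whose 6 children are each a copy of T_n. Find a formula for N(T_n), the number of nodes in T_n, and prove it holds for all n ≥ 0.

Claim: N(T_n) = (6^{n+1} − 1)/5.

Base case: N(T_0) = 1, and (6^{0+1} − 1)/5 = 1.
Assume N(T_r) = (6^{r+1} − 1)/5.
Then N(T_{r+1}) = 1 + 6N(T_r) = 1 + 6·(6^{r+1} − 1)/5 = 1 + (6^{r+2} − 6)/5 = (5 + 6^{r+2} − 6)/5 = (6^{r+2} − 1)/5.
Hence N(T_n) = (6^{n+1} − 1)/5 for every n ≥ 0, by induction.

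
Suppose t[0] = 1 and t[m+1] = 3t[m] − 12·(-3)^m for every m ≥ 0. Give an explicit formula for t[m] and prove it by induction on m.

Claim: t[m] = -3^m + 2·(-3)^m.

Base case: t[0] = 1, and -3^0 + 2·(-3)^0 = -1 + 2 = 1.
Assume t[r] = -3^r + 2·(-3)^r for some r ≥ 0.
Then t[r+1] = 3t[r] − 12·(-3)^r = 3·(-3^r + 2·(-3)^r) − 12·(-3)^r = -3^{r+1} + 6·(-3)^r − 12·(-3)^r = -3^{r+1} − 6·(-3)^r = -3^{r+1} + 2·(-3)^{r+1}.
This completes the inductive step, so t[m] = -3^m + 2·(-3)^m for all m ≥ 0.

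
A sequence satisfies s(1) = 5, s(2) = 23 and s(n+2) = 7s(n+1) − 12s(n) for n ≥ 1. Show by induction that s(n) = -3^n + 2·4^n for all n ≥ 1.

Base cases: s(1) = 5 and -3^1 + 2·4^1 = 5; s(2) = 23 and -3^2 + 2·4^2 = 23.
Assume s(j) = -3^j + 2·4^j for all 1 ≤ j ≤ m, where m ≥ 2.
Then s(m+1) = 7s(m) − 12s(m−1) = 7·(-3^m + 2·4^m) − 12·(-3^{m−1} + 2·4^{m−1}) = -(7·3 − 12)3^{m−1} + 2·(7·4 − 12)4^{m−1} = -9·3^{m−1} + 32·4^{m−1} = -3^{m+1} + 2·4^{m+1}.
This completes the inductive step, so s(n) = -3^n + 2·4^n for all n ≥ 1.

s(n) = -3^n + 2·4^n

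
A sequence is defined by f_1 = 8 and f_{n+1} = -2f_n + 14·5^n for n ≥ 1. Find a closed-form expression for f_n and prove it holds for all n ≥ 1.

Claim: f_n = (-2)^n + 2·5^n.

Base case: f_1 = 8, and (-2)^1 + 2·5^1 = -2 + 10 = 8.
Assume f_k = (-2)^k + 2·5^k for some k ≥ 1.
Then f_{k+1} = -2f_k + 14·5^k = -2·((-2)^k + 2·5^k) + 14·5^k = (-2)^{k+1} − 4·5^k + 14·5^k = (-2)^{k+1} + 10·5^k = (-2)^{k+1} + 2·5^{k+1}.
So the formula holds for k+1, and by induction f_n = (-2)^n + 2·5^n for all n ≥ 1.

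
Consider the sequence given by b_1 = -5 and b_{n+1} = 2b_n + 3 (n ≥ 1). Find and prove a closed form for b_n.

Claim: b_n = -2^n − 3.

Base case: b_1 = -5, and -2^1 − 3 = -2 − 3 = -5.
Assume b_k = -2^k − 3 for some k ≥ 1.
Then b_{k+1} = 2b_k + 3 = 2·(-2^k − 3) + 3 = -2^{k+1} − 6 + 3 = -2^{k+1} − 3.
So the formula holds for k+1, and by induction b_n = -2^n − 3 for all n ≥ 1.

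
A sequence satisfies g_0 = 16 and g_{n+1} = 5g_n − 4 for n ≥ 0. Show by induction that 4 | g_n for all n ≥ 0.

Base case: g_0 = 16 = 4·4, so 4 | g_0.
Assume 4 | g_j, so g_j = 4t for some integer t.
Then g_{j+1} = 5g_j − 4 = 5·(4t) − 4 = 4(5t − 1), so 4 | g_{j+1}.
By induction, 4 | g_n for all n ≥ 0.

4 | g_n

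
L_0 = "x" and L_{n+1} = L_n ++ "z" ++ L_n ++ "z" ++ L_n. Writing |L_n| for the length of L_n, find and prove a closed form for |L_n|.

Claim: |L_n| = 2·3^n − 1.

Base case: |L_0| = 1, and 2·3^0 − 1 = 1.
Assume |L_j| = 2·3^j − 1.
Then |L_{j+1}| = 3|L_j| + 2 = 3(2·3^j − 1) + 2 = 2·3^{j+1} − 3 + 2 = 2·3^{j+1} − 1.
So the formula holds for j+1, and by induction |L_n| = 2·3^n − 1 for all n ≥ 0.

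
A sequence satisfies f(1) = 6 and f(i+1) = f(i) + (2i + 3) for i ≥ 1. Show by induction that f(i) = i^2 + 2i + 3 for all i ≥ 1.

Base case: f(1) = 6, and 1^2 + 2·1 + 3 = 6.
Assume f(m) = m^2 + 2m + 3.
Then f(m+1) = f(m) + (2m + 3) = (m^2 + 2m + 3) + (2m + 3) = m^2 + 4m + 6,
and (m+1)^2 + 2·(m+1) + 3 = m^2 + 4m + 6.
By induction, f(i) = i^2 + 2i + 3 for all i ≥ 1.

f(i) = i^2 + 2i + 3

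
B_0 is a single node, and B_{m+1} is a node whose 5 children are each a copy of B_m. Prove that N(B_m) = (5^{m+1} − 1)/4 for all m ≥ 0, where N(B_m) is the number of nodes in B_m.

Base case: N(B_0) = 1, and (5^{0+1} − 1)/4 = 1.
Assume N(B_k) = (5^{k+1} − 1)/4.
Then N(B_{k+1}) = 1 + 5N(B_k) = 1 + 5·(5^{k+1} − 1)/4 = 1 + (5^{k+2} − 5)/4 = (4 + 5^{k+2} − 5)/4 = (5^{k+2} − 1)/4.
By induction, N(B_m) = (5^{m+1} − 1)/4 for all m ≥ 0.

N(B_m) = (5^{m+1} − 1)/4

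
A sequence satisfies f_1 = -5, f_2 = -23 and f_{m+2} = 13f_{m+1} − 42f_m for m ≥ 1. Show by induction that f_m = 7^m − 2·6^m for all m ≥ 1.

Base cases: f_1 = -5 and 7^1 − 2·6^1 = -5; f_2 = -23 and 7^2 − 2·6^2 = -23.
Assume f_j = 7^j − 2·6^j for all 1 ≤ j ≤ r, where r ≥ 2.
Then f_{r+1} = 13f_r − 42f_{r−1} = 13·(7^r − 2·6^r) − 42·(7^{r−1} − 2·6^{r−1}) = (13·7 − 42)7^{r−1} − 2·(13·6 − 42)6^{r−1} = 49·7^{r−1} − 72·6^{r−1} = 7^{r+1} − 2·6^{r+1}.
By strong induction, f_m = 7^m − 2·6^m for all m ≥ 1.

f_m = 7^m − 2·6^m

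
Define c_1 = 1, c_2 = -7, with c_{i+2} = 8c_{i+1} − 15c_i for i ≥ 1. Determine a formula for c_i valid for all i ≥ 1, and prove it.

Claim: c_i = 2·3^i − 5^i.

Base cases: c_1 = 1 and 2·3^1 − 5^1 = 1; c_2 = -7 and 2·3^2 − 5^2 = -7.
Assume c_j = 2·3^j − 5^j for all 1 ≤ j ≤ m, where m ≥ 2.
Then c_{m+1} = 8c_m − 15c_{m−1} = 8·(2·3^m − 5^m) − 15·(2·3^{m−1} − 5^{m−1}) = 2·(8·3 − 15)3^{m−1} − (8·5 − 15)5^{m−1} = 18·3^{m−1} − 25·5^{m−1} = 2·3^{m+1} − 5^{m+1}.
So the formula holds for m+1, and by strong induction c_i = 2·3^i − 5^i for all i ≥ 1.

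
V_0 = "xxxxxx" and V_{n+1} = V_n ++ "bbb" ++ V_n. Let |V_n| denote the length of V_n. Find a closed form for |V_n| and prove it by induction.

Claim: |V_n| = 9·2^n − 3.

Base case: |V_0| = 6, and 9·2^0 − 3 = 6.
Assume |V_k| = 9·2^k − 3.
Then |V_{k+1}| = |V_k| + 3 + |V_k| = 2|V_k| + 3 = 2(9·2^k − 3) + 3 = 9·2^{k+1} − 6 + 3 = 9·2^{k+1} − 3.
Hence |V_n| = 9·2^n − 3 for every n ≥ 0, by induction.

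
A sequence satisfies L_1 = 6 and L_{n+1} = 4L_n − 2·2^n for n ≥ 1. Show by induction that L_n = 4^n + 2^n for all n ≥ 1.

Base case: L_1 = 6, and 4^1 + 2^1 = 4 + 2 = 6.
Assume L_r = 4^r + 2^r for some r ≥ 1.
Then L_{r+1} = 4L_r − 2·2^r = 4·(4^r + 2^r) − 2·2^r = 4^{r+1} + 4·2^r − 2·2^r = 4^{r+1} + 2·2^r = 4^{r+1} + 2^{r+1}.
Hence L_n = 4^n + 2^n for every n ≥ 1, by induction.

L_n = 4^n + 2^n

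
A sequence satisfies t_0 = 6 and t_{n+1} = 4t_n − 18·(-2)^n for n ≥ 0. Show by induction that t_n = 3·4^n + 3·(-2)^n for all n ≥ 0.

Base case: t_0 = 6, and 3·4^0 + 3·(-2)^0 = 3 + 3 = 6.
Assume t_r = 3·4^r + 3·(-2)^r for some r ≥ 0.
Then t_{r+1} = 4t_r − 18·(-2)^r = 4·(3·4^r + 3·(-2)^r) − 18·(-2)^r = 3·4^{r+1} + 12·(-2)^r − 18·(-2)^r = 3·4^{r+1} − 6·(-2)^r = 3·4^{r+1} + 3·(-2)^{r+1}.
So the formula holds for r+1, and by induction t_n = 3·4^n + 3·(-2)^n for all n ≥ 0.

t_n = 3·4^n + 3·(-2)^n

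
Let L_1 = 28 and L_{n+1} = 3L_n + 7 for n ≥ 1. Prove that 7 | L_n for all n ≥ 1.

Base case: L_1 = 28 = 7·4, so 7 | L_1.
Assume 7 | L_m, so L_m = 7t for some integer t.
Then L_{m+1} = 3L_m + 7 = 3·(7t) + 7 = 7(3t + 1), so 7 | L_{m+1}.
So the property holds for m+1, and by induction 7 | L_n for all n ≥ 1.

7 | L_n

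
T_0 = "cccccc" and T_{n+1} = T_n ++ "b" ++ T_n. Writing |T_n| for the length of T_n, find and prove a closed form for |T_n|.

Claim: |T_n| = 7·2^n − 1.

Base case: |T_0| = 6, and 7·2^0 − 1 = 6.
Assume |T_k| = 7·2^k − 1.
Then |T_{k+1}| = |T_k| + 1 + |T_k| = 2|T_k| + 1 = 2(7·2^k − 1) + 1 = 7·2^{k+1} − 2 + 1 = 7·2^{k+1} − 1.
So the formula holds for k+1, and by induction |T_n| = 7·2^n − 1 for all n ≥ 0.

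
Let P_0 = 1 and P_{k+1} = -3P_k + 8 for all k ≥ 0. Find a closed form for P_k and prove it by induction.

Claim: P_k = -(-3)^k + 2.

Base case: P_0 = 1, and -(-3)^0 + 2 = -1 + 2 = 1.
Assume P_j = -(-3)^j + 2 for some j ≥ 0.
Then P_{j+1} = -3P_j + 8 = -3·(-(-3)^j + 2) + 8 = 3·(-3)^j − 6 + 8 = -(-3)^{j+1} + 2.
Hence P_k = -(-3)^k + 2 for every k ≥ 0, by induction.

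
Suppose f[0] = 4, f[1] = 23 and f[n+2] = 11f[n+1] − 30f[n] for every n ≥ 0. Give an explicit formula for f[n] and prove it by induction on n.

Claim: f[n] = 3·6^n + 5^n.

Base cases: f[0] = 4 and 3·6^0 + 5^0 = 4; f[1] = 23 and 3·6^1 + 5^1 = 23.
Assume f[i] = 3·6^i + 5^i for all 0 ≤ i ≤ j, where j ≥ 1.
Then f[j+1] = 11f[j] − 30f[j−1] = 11·(3·6^j + 5^j) − 30·(3·6^{j−1} + 5^{j−1}) = 3·(11·6 − 30)6^{j−1} + (11·5 − 30)5^{j−1} = 108·6^{j−1} + 25·5^{j−1} = 3·6^{j+1} + 5^{j+1}.
So the formula holds for j+1, and by strong induction f[n] = 3·6^n + 5^n for all n ≥ 0.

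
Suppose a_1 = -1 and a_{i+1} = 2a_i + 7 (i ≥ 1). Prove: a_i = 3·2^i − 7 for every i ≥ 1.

Base case: a_1 = -1, and 3·2^1 − 7 = 6 − 7 = -1.
Assume a_j = 3·2^j − 7 for some j ≥ 1.
Then a_{j+1} = 2a_j + 7 = 2·(3·2^j − 7) + 7 = 6·2^j − 14 + 7 = 3·2^{j+1} − 7.
Hence a_i = 3·2^i − 7 for every i ≥ 1, by induction.

a_i = 3·2^i − 7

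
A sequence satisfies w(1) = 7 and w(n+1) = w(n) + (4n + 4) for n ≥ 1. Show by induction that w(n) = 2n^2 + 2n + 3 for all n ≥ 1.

Base case: w(1) = 7, and 2·1^2 + 2·1 + 3 = 7.
Assume w(r) = 2r^2 + 2r + 3.
Then w(r+1) = w(r) + (4r + 4) = (2r^2 + 2r + 3) + (4r + 4) = 2r^2 + 6r + 7,
and 2·(r+1)^2 + 2·(r+1) + 3 = 2r^2 + 6r + 7.
Hence w(n) = 2n^2 + 2n + 3 for every n ≥ 1, by induction.

w(n) = 2n^2 + 2n + 3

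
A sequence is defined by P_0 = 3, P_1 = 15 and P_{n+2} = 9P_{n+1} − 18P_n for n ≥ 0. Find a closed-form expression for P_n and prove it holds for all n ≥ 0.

Claim: P_n = 2·6^n + 3^n.

Base cases: P_0 = 3 and 2·6^0 + 3^0 = 3; P_1 = 15 and 2·6^1 + 3^1 = 15.
Assume P_j = 2·6^j + 3^j for all 0 ≤ j ≤ k, where k ≥ 1.
Then P_{k+1} = 9P_k − 18P_{k−1} = 9·(2·6^k + 3^k) − 18·(2·6^{k−1} + 3^{k−1}) = 2·(9·6 − 18)6^{k−1} + (9·3 − 18)3^{k−1} = 72·6^{k−1} + 9·3^{k−1} = 2·6^{k+1} + 3^{k+1}.
Hence P_n = 2·6^n + 3^n for every n ≥ 0, by strong induction.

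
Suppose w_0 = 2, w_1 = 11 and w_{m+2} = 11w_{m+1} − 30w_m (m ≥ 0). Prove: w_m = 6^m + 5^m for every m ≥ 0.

Base cases: w_0 = 2 and 6^0 + 5^0 = 2; w_1 = 11 and 6^1 + 5^1 = 11.
Assume w_i = 6^i + 5^i for all 0 ≤ i ≤ j, where j ≥ 1.
Then w_{j+1} = 11w_j − 30w_{j−1} = 11·(6^j + 5^j) − 30·(6^{j−1} + 5^{j−1}) = (11·6 − 30)6^{j−1} + (11·5 − 30)5^{j−1} = 36·6^{j−1} + 25·5^{j−1} = 6^{j+1} + 5^{j+1}.
So the formula holds for j+1, and by strong induction w_m = 6^m + 5^m for all m ≥ 0.

w_m = 6^m + 5^m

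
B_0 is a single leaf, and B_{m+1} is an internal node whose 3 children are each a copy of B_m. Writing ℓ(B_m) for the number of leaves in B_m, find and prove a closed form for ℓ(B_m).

Claim: ℓ(B_m) = 3^m.

Base case: ℓ(B_0) = 1, and 3^0 = 1.
Assume ℓ(B_j) = 3^j.
Then ℓ(B_{j+1}) = 3·ℓ(B_j) = 3·3^j = 3^{j+1}.
This completes the inductive step, so ℓ(B_m) = 3^m for all m ≥ 0.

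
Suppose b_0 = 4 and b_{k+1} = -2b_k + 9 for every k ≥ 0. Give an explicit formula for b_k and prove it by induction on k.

Claim: b_k = (-2)^k + 3.

Base case: b_0 = 4, and (-2)^0 + 3 = 1 + 3 = 4.
Assume b_m = (-2)^m + 3 for some m ≥ 0.
Then b_{m+1} = -2b_m + 9 = -2·((-2)^m + 3) + 9 = -2·(-2)^m − 6 + 9 = (-2)^{m+1} + 3.
By induction, b_k = (-2)^k + 3 for all k ≥ 0.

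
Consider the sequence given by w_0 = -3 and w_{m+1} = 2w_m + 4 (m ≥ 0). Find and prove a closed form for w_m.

Claim: w_m = 2^m − 4.

Base case: w_0 = -3, and 2^0 − 4 = 1 − 4 = -3.
Assume w_k = 2^k − 4 for some k ≥ 0.
Then w_{k+1} = 2w_k + 4 = 2·(2^k − 4) + 4 = 2^{k+1} − 8 + 4 = 2^{k+1} − 4.
So the formula holds for k+1, and by induction w_m = 2^m − 4 for all m ≥ 0.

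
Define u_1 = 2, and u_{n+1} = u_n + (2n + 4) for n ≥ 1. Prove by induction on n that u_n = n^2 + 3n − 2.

Base case: u_1 = 2, and 1^2 + 3·1 − 2 = 2.
Assume u_j = j^2 + 3j − 2.
Then u_{j+1} = u_j + (2j + 4) = (j^2 + 3j − 2) + (2j + 4) = j^2 + 5j + 2,
and (j+1)^2 + 3·(j+1) − 2 = j^2 + 5j + 2.
This completes the inductive step, so u_n = n^2 + 3n − 2 for all n ≥ 1.

u_n = n^2 + 3n − 2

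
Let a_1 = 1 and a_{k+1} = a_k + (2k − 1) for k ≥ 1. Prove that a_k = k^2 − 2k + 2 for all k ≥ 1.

Base case: a_1 = 1, and 1^2 − 2·1 + 2 = 1.
Assume a_r = r^2 − 2r + 2.
Then a_{r+1} = a_r + (2r − 1) = (r^2 − 2r + 2) + (2r − 1) = r^2 + 1,
and (r+1)^2 − 2·(r+1) + 2 = r^2 + 1.
Hence a_k = k^2 − 2k + 2 for every k ≥ 1, by induction.

a_k = k^2 − 2k + 2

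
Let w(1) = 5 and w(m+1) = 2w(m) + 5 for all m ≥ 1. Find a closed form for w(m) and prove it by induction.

Claim: w(m) = 5·2^m − 5.

Base case: w(1) = 5, and 5·2^1 − 5 = 10 − 5 = 5.
Assume w(r) = 5·2^r − 5 for some r ≥ 1.
Then w(r+1) = 2w(r) + 5 = 2·(5·2^r − 5) + 5 = 10·2^r − 10 + 5 = 5·2^{r+1} − 5.
So the formula holds for r+1, and by induction w(m) = 5·2^m − 5 for all m ≥ 1.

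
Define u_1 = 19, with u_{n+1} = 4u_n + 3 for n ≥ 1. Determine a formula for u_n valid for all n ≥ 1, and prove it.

Claim: u_n = 5·4^n − 1.

Base case: u_1 = 19, and 5·4^1 − 1 = 20 − 1 = 19.
Assume u_r = 5·4^r − 1 for some r ≥ 1.
Then u_{r+1} = 4u_r + 3 = 4·(5·4^r − 1) + 3 = 20·4^r − 4 + 3 = 5·4^{r+1} − 1.
So the formula holds for r+1, and by induction u_n = 5·4^n − 1 for all n ≥ 1.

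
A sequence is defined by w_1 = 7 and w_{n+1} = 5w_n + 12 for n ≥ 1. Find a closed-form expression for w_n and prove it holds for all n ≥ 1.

Claim: w_n = 2·5^n − 3.

Base case: w_1 = 7, and 2·5^1 − 3 = 10 − 3 = 7.
Assume w_r = 2·5^r − 3 for some r ≥ 1.
Then w_{r+1} = 5w_r + 12 = 5·(2·5^r − 3) + 12 = 10·5^r − 15 + 12 = 2·5^{r+1} − 3.
So the formula holds for r+1, and by induction w_n = 2·5^n − 3 for all n ≥ 1.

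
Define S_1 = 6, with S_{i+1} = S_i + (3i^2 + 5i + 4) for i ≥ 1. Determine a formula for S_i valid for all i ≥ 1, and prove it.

Claim: S_i = i^3 + i^2 + 2i + 2.

Base case: S_1 = 6, and 1^3 + 1^2 + 2·1 + 2 = 6.
Assume S_k = k^3 + k^2 + 2k + 2.
Then S_{k+1} = S_k + (3k^2 + 5k + 4) = (k^3 + k^2 + 2k + 2) + (3k^2 + 5k + 4) = k^3 + 4k^2 + 7k + 6,
and (k+1)^3 + (k+1)^2 + 2·(k+1) + 2 = k^3 + 4k^2 + 7k + 6.
By induction, S_i = i^3 + i^2 + 2i + 2 for all i ≥ 1.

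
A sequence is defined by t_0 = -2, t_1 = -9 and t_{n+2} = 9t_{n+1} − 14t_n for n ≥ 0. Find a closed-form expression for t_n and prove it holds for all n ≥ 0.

Claim: t_n = -2^n − 7^n.

Base cases: t_0 = -2 and -2^0 − 7^0 = -2; t_1 = -9 and -2^1 − 7^1 = -9.
Assume t_j = -2^j − 7^j for all 0 ≤ j ≤ r, where r ≥ 1.
Then t_{r+1} = 9t_r − 14t_{r−1} = 9·(-2^r − 7^r) − 14·(-2^{r−1} − 7^{r−1}) = -(9·2 − 14)2^{r−1} − (9·7 − 14)7^{r−1} = -4·2^{r−1} − 49·7^{r−1} = -2^{r+1} − 7^{r+1}.
By strong induction, t_n = -2^n − 7^n for all n ≥ 0.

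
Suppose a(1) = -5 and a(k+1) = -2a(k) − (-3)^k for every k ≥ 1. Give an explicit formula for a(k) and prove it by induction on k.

Claim: a(k) = (-2)^k + (-3)^k.

Base case: a(1) = -5, and (-2)^1 + (-3)^1 = -2 − 3 = -5.
Assume a(m) = (-2)^m + (-3)^m for some m ≥ 1.
Then a(m+1) = -2a(m) − (-3)^m = -2·((-2)^m + (-3)^m) − (-3)^m = (-2)^{m+1} − 2·(-3)^m − (-3)^m = (-2)^{m+1} − 3·(-3)^m = (-2)^{m+1} + (-3)^{m+1}.
Hence a(k) = (-2)^k + (-3)^k for every k ≥ 1, by induction.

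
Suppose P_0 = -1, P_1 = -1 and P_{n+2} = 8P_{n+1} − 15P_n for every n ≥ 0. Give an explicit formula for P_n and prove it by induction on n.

Claim: P_n = 5^n − 2·3^n.

Base cases: P_0 = -1 and 5^0 − 2·3^0 = -1; P_1 = -1 and 5^1 − 2·3^1 = -1.
Assume P_i = 5^i − 2·3^i for all 0 ≤ i ≤ j, where j ≥ 1.
Then P_{j+1} = 8P_j − 15P_{j−1} = 8·(5^j − 2·3^j) − 15·(5^{j−1} − 2·3^{j−1}) = (8·5 − 15)5^{j−1} − 2·(8·3 − 15)3^{j−1} = 25·5^{j−1} − 18·3^{j−1} = 5^{j+1} − 2·3^{j+1}.
So the formula holds for j+1, and by strong induction P_n = 5^n − 2·3^n for all n ≥ 0.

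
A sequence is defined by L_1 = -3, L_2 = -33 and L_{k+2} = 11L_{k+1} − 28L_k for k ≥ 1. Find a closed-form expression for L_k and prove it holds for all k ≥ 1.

Claim: L_k = 4^k − 7^k.

Base cases: L_1 = -3 and 4^1 − 7^1 = -3; L_2 = -33 and 4^2 − 7^2 = -33.
Assume L_j = 4^j − 7^j for all 1 ≤ j ≤ m, where m ≥ 2.
Then L_{m+1} = 11L_m − 28L_{m−1} = 11·(4^m − 7^m) − 28·(4^{m−1} − 7^{m−1}) = (11·4 − 28)4^{m−1} − (11·7 − 28)7^{m−1} = 16·4^{m−1} − 49·7^{m−1} = 4^{m+1} − 7^{m+1}.
By strong induction, L_k = 4^k − 7^k for all k ≥ 1.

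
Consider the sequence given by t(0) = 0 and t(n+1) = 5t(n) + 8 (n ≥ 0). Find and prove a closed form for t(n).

Claim: t(n) = 2·5^n − 2.

Base case: t(0) = 0, and 2·5^0 − 2 = 2 − 2 = 0.
Assume t(m) = 2·5^m − 2 for some m ≥ 0.
Then t(m+1) = 5t(m) + 8 = 5·(2·5^m − 2) + 8 = 10·5^m − 10 + 8 = 2·5^{m+1} − 2.
Hence t(n) = 2·5^n − 2 for every n ≥ 0, by induction.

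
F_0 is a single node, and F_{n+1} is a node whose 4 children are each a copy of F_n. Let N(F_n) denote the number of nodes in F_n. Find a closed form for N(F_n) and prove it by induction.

Claim: N(F_n) = (4^{n+1} − 1)/3.

Base case: N(F_0) = 1, and (4^{0+1} − 1)/3 = 1.
Assume N(F_k) = (4^{k+1} − 1)/3.
Then N(F_{k+1}) = 1 + 4N(F_k) = 1 + 4·(4^{k+1} − 1)/3 = 1 + (4^{k+2} − 4)/3 = (3 + 4^{k+2} − 4)/3 = (4^{k+2} − 1)/3.
By induction, N(F_n) = (4^{n+1} − 1)/3 for all n ≥ 0.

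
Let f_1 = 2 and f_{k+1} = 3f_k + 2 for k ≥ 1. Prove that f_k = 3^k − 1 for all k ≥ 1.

Base case: f_1 = 2, and 3^1 − 1 = 3 − 1 = 2.
Assume f_m = 3^m − 1 for some m ≥ 1.
Then f_{m+1} = 3f_m + 2 = 3·(3^m − 1) + 2 = 3^{m+1} − 3 + 2 = 3^{m+1} − 1.
By induction, f_k = 3^k − 1 for all k ≥ 1.

f_k = 3^k − 1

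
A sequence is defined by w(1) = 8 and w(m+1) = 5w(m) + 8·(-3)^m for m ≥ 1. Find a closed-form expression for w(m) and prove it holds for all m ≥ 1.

Claim: w(m) = 5^m − (-3)^m.

Base case: w(1) = 8, and 5^1 − (-3)^1 = 5 + 3 = 8.
Assume w(j) = 5^j − (-3)^j for some j ≥ 1.
Then w(j+1) = 5w(j) + 8·(-3)^j = 5·(5^j − (-3)^j) + 8·(-3)^j = 5^{j+1} − 5·(-3)^j + 8·(-3)^j = 5^{j+1} + 3·(-3)^j = 5^{j+1} − (-3)^{j+1}.
So the formula holds for j+1, and by induction w(m) = 5^m − (-3)^m for all m ≥ 1.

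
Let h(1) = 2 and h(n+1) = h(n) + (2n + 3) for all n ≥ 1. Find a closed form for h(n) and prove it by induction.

Claim: h(n) = n^2 + 2n − 1.

Base case: h(1) = 2, and 1^2 + 2·1 − 1 = 2.
Assume h(m) = m^2 + 2m − 1.
Then h(m+1) = h(m) + (2m + 3) = (m^2 + 2m − 1) + (2m + 3) = m^2 + 4m + 2,
and (m+1)^2 + 2·(m+1) − 1 = m^2 + 4m + 2.
This completes the inductive step, so h(n) = n^2 + 2n − 1 for all n ≥ 1.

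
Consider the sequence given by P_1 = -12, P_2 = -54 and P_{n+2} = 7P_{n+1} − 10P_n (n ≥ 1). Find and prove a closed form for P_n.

Claim: P_n = -2^n − 2·5^n.

Base cases: P_1 = -12 and -2^1 − 2·5^1 = -12; P_2 = -54 and -2^2 − 2·5^2 = -54.
Assume P_i = -2^i − 2·5^i for all 1 ≤ i ≤ j, where j ≥ 2.
Then P_{j+1} = 7P_j − 10P_{j−1} = 7·(-2^j − 2·5^j) − 10·(-2^{j−1} − 2·5^{j−1}) = -(7·2 − 10)2^{j−1} − 2·(7·5 − 10)5^{j−1} = -4·2^{j−1} − 50·5^{j−1} = -2^{j+1} − 2·5^{j+1}.
This completes the inductive step, so P_n = -2^n − 2·5^n for all n ≥ 1.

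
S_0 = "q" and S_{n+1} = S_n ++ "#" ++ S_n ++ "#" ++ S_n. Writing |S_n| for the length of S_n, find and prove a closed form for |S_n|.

Claim: |S_n| = 2·3^n − 1.

Base case: |S_0| = 1, and 2·3^0 − 1 = 1.
Assume |S_r| = 2·3^r − 1.
Then |S_{r+1}| = 3|S_r| + 2 = 3(2·3^r − 1) + 2 = 2·3^{r+1} − 3 + 2 = 2·3^{r+1} − 1.
Hence |S_n| = 2·3^n − 1 for every n ≥ 0, by induction.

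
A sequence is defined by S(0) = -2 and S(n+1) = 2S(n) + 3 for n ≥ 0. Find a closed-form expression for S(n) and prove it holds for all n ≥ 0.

Claim: S(n) = 2^n − 3.

Base case: S(0) = -2, and 2^0 − 3 = 1 − 3 = -2.
Assume S(j) = 2^j − 3 for some j ≥ 0.
Then S(j+1) = 2S(j) + 3 = 2·(2^j − 3) + 3 = 2^{j+1} − 6 + 3 = 2^{j+1} − 3.
This completes the inductive step, so S(n) = 2^n − 3 for all n ≥ 0.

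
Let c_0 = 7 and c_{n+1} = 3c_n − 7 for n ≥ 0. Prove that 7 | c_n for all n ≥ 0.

Base case: c_0 = 7 = 7·1, so 7 | c_0.
Assume 7 | c_m, so c_m = 7t for some integer t.
Then c_{m+1} = 3c_m − 7 = 3·(7t) − 7 = 7(3t − 1), so 7 | c_{m+1}.
Hence 7 | c_n for every n ≥ 0, by induction.

7 | c_n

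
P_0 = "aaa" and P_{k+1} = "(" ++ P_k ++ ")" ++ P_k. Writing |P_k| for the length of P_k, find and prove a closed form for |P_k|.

Claim: |P_k| = 5·2^k − 2.

Base case: |P_0| = 3, and 5·2^0 − 2 = 3.
Assume |P_j| = 5·2^j − 2.
Then |P_{j+1}| = 1 + |P_j| + 1 + |P_j| = 2|P_j| + 2 = 2(5·2^j − 2) + 2 = 5·2^{j+1} − 4 + 2 = 5·2^{j+1} − 2.
So the formula holds for j+1, and by induction |P_k| = 5·2^k − 2 for all k ≥ 0.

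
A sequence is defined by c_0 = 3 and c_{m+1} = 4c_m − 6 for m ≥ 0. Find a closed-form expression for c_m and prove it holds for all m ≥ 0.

Claim: c_m = 4^m + 2.

Base case: c_0 = 3, and 4^0 + 2 = 1 + 2 = 3.
Assume c_k = 4^k + 2 for some k ≥ 0.
Then c_{k+1} = 4c_k − 6 = 4·(4^k + 2) − 6 = 4^{k+1} + 8 − 6 = 4^{k+1} + 2.
By induction, c_m = 4^m + 2 for all m ≥ 0.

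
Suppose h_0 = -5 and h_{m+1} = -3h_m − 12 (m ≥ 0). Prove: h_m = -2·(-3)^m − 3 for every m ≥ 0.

Base case: h_0 = -5, and -2·(-3)^0 − 3 = -2 − 3 = -5.
Assume h_r = -2·(-3)^r − 3 for some r ≥ 0.
Then h_{r+1} = -3h_r − 12 = -3·(-2·(-3)^r − 3) − 12 = 6·(-3)^r + 9 − 12 = -2·(-3)^{r+1} − 3.
This completes the inductive step, so h_m = -2·(-3)^m − 3 for all m ≥ 0.

h_m = -2·(-3)^m − 3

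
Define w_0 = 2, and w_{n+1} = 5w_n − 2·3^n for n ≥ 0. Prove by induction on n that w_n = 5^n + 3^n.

Base case: w_0 = 2, and 5^0 + 3^0 = 1 + 1 = 2.
Assume w_k = 5^k + 3^k for some k ≥ 0.
Then w_{k+1} = 5w_k − 2·3^k = 5·(5^k + 3^k) − 2·3^k = 5^{k+1} + 5·3^k − 2·3^k = 5^{k+1} + 3·3^k = 5^{k+1} + 3^{k+1}.
So the formula holds for k+1, and by induction w_n = 5^n + 3^n for all n ≥ 0.

w_n = 5^n + 3^n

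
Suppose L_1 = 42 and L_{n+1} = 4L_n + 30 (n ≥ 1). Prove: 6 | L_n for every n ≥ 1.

Base case: L_1 = 42 = 6·7, so 6 | L_1.
Assume 6 | L_j, so L_j = 6t for some integer t.
Then L_{j+1} = 4L_j + 30 = 4·(6t) + 30 = 6(4t + 5), so 6 | L_{j+1}.
This completes the inductive step, so 6 | L_n for all n ≥ 1.

6 | L_n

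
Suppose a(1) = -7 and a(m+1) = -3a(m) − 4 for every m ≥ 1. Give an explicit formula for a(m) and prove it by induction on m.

Claim: a(m) = 2·(-3)^m − 1.

Base case: a(1) = -7, and 2·(-3)^1 − 1 = -6 − 1 = -7.
Assume a(k) = 2·(-3)^k − 1 for some k ≥ 1.
Then a(k+1) = -3a(k) − 4 = -3·(2·(-3)^k − 1) − 4 = -6·(-3)^k + 3 − 4 = 2·(-3)^{k+1} − 1.
By induction, a(m) = 2·(-3)^m − 1 for all m ≥ 1.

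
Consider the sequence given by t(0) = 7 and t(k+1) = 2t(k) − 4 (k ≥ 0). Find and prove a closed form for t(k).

Claim: t(k) = 3·2^k + 4.

Base case: t(0) = 7, and 3·2^0 + 4 = 3 + 4 = 7.
Assume t(r) = 3·2^r + 4 for some r ≥ 0.
Then t(r+1) = 2t(r) − 4 = 2·(3·2^r + 4) − 4 = 6·2^r + 8 − 4 = 3·2^{r+1} + 4.
This completes the inductive step, so t(k) = 3·2^k + 4 for all k ≥ 0.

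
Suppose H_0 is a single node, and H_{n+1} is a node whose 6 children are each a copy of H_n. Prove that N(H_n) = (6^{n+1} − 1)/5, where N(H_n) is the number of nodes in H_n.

Base case: N(H_0) = 1, and (6^{0+1} − 1)/5 = 1.
Assume N(H_j) = (6^{j+1} − 1)/5.
Then N(H_{j+1}) = 1 + 6N(H_j) = 1 + 6·(6^{j+1} − 1)/5 = 1 + (6^{j+2} − 6)/5 = (5 + 6^{j+2} − 6)/5 = (6^{j+2} − 1)/5.
By induction, N(H_n) = (6^{n+1} − 1)/5 for all n ≥ 0.

N(H_n) = (6^{n+1} − 1)/5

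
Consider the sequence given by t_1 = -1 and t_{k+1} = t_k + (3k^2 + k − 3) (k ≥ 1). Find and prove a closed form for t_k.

Claim: t_k = k^3 − k^2 − 3k + 2.

Base case: t_1 = -1, and 1^3 − 1^2 − 3·1 + 2 = -1.
Assume t_r = r^3 − r^2 − 3r + 2.
Then t_{r+1} = t_r + (3r^2 + r − 3) = (r^3 − r^2 − 3r + 2) + (3r^2 + r − 3) = r^3 + 2r^2 − 2r − 1,
and (r+1)^3 − (r+1)^2 − 3·(r+1) + 2 = r^3 + 2r^2 − 2r − 1.
This completes the inductive step, so t_k = k^3 − k^2 − 3k + 2 for all k ≥ 1.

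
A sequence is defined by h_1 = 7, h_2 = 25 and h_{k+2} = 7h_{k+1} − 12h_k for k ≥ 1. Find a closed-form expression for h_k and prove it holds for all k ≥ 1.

Claim: h_k = 3^k + 4^k.

Base cases: h_1 = 7 and 3^1 + 4^1 = 7; h_2 = 25 and 3^2 + 4^2 = 25.
Assume h_j = 3^j + 4^j for all 1 ≤ j ≤ m, where m ≥ 2.
Then h_{m+1} = 7h_m − 12h_{m−1} = 7·(3^m + 4^m) − 12·(3^{m−1} + 4^{m−1}) = (7·3 − 12)3^{m−1} + (7·4 − 12)4^{m−1} = 9·3^{m−1} + 16·4^{m−1} = 3^{m+1} + 4^{m+1}.
By strong induction, h_k = 3^k + 4^k for all k ≥ 1.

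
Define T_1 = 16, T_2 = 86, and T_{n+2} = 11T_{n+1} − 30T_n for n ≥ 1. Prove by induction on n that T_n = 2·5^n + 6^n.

Base cases: T_1 = 16 and 2·5^1 + 6^1 = 16; T_2 = 86 and 2·5^2 + 6^2 = 86.
Assume T_i = 2·5^i + 6^i for all 1 ≤ i ≤ j, where j ≥ 2.
Then T_{j+1} = 11T_j − 30T_{j−1} = 11·(2·5^j + 6^j) − 30·(2·5^{j−1} + 6^{j−1}) = 2·(11·5 − 30)5^{j−1} + (11·6 − 30)6^{j−1} = 50·5^{j−1} + 36·6^{j−1} = 2·5^{j+1} + 6^{j+1}.
This completes the inductive step, so T_n = 2·5^n + 6^n for all n ≥ 1.

T_n = 2·5^n + 6^n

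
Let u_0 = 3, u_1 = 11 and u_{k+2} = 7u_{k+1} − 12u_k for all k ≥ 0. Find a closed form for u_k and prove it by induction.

Claim: u_k = 2·4^k + 3^k.

Base cases: u_0 = 3 and 2·4^0 + 3^0 = 3; u_1 = 11 and 2·4^1 + 3^1 = 11.
Assume u_j = 2·4^j + 3^j for all 0 ≤ j ≤ m, where m ≥ 1.
Then u_{m+1} = 7u_m − 12u_{m−1} = 7·(2·4^m + 3^m) − 12·(2·4^{m−1} + 3^{m−1}) = 2·(7·4 − 12)4^{m−1} + (7·3 − 12)3^{m−1} = 32·4^{m−1} + 9·3^{m−1} = 2·4^{m+1} + 3^{m+1}.
So the formula holds for m+1, and by strong induction u_k = 2·4^k + 3^k for all k ≥ 0.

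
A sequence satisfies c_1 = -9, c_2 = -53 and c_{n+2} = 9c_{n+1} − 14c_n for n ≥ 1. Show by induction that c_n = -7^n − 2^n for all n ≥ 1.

Base cases: c_1 = -9 and -7^1 − 2^1 = -9; c_2 = -53 and -7^2 − 2^2 = -53.
Assume c_j = -7^j − 2^j for all 1 ≤ j ≤ k, where k ≥ 2.
Then c_{k+1} = 9c_k − 14c_{k−1} = 9·(-7^k − 2^k) − 14·(-7^{k−1} − 2^{k−1}) = -(9·7 − 14)7^{k−1} − (9·2 − 14)2^{k−1} = -49·7^{k−1} − 4·2^{k−1} = -7^{k+1} − 2^{k+1}.
This completes the inductive step, so c_n = -7^n − 2^n for all n ≥ 1.

c_n = -7^n − 2^n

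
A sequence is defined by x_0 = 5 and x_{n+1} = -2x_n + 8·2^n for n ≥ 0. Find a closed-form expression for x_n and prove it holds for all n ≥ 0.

Claim: x_n = 3·(-2)^n + 2·2^n.

Base case: x_0 = 5, and 3·(-2)^0 + 2·2^0 = 3 + 2 = 5.
Assume x_j = 3·(-2)^j + 2·2^j for some j ≥ 0.
Then x_{j+1} = -2x_j + 8·2^j = -2·(3·(-2)^j + 2·2^j) + 8·2^j = 3·(-2)^{j+1} − 4·2^j + 8·2^j = 3·(-2)^{j+1} + 4·2^j = 3·(-2)^{j+1} + 2·2^{j+1}.
So the formula holds for j+1, and by induction x_n = 3·(-2)^n + 2·2^n for all n ≥ 0.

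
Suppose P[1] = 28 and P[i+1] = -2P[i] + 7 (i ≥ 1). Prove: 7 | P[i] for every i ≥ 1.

Base case: P[1] = 28 = 7·4, so 7 | P[1].
Assume 7 | P[m], so P[m] = 7t for some integer t.
Then P[m+1] = -2P[m] + 7 = -2·(7t) + 7 = 7(-2t + 1), so 7 | P[m+1].
So the property holds for m+1, and by induction 7 | P[i] for all i ≥ 1.

7 | P[i]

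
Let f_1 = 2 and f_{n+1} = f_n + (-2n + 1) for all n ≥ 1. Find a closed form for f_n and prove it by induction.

Claim: f_n = -n^2 + 2n + 1.

Base case: f_1 = 2, and -1^2 + 2·1 + 1 = 2.
Assume f_k = -k^2 + 2k + 1.
Then f_{k+1} = f_k + (-2k + 1) = (-k^2 + 2k + 1) + (-2k + 1) = -k^2 + 2,
and -(k+1)^2 + 2·(k+1) + 1 = -k^2 + 2.
By induction, f_n = -n^2 + 2n + 1 for all n ≥ 1.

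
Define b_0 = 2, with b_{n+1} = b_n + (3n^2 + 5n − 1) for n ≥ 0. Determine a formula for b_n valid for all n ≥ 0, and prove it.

Claim: b_n = n^3 + n^2 − 3n + 2.

Base case: b_0 = 2, and 0^3 + 0^2 − 3·0 + 2 = 2.
Assume b_k = k^3 + k^2 − 3k + 2.
Then b_{k+1} = b_k + (3k^2 + 5k − 1) = (k^3 + k^2 − 3k + 2) + (3k^2 + 5k − 1) = k^3 + 4k^2 + 2k + 1,
and (k+1)^3 + (k+1)^2 − 3·(k+1) + 2 = k^3 + 4k^2 + 2k + 1.
By induction, b_n = n^3 + n^2 − 3n + 2 for all n ≥ 0.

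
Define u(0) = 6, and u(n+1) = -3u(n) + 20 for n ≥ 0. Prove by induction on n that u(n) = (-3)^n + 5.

Base case: u(0) = 6, and (-3)^0 + 5 = 1 + 5 = 6.
Assume u(j) = (-3)^j + 5 for some j ≥ 0.
Then u(j+1) = -3u(j) + 20 = -3·((-3)^j + 5) + 20 = -3·(-3)^j − 15 + 20 = (-3)^{j+1} + 5.
This completes the inductive step, so u(n) = (-3)^n + 5 for all n ≥ 0.

u(n) = (-3)^n + 5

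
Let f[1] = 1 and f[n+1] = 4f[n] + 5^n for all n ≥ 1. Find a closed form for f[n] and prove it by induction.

Claim: f[n] = -4^n + 5^n.

Base case: f[1] = 1, and -4^1 + 5^1 = -4 + 5 = 1.
Assume f[m] = -4^m + 5^m for some m ≥ 1.
Then f[m+1] = 4f[m] + 5^m = 4·(-4^m + 5^m) + 5^m = -4^{m+1} + 4·5^m + 5^m = -4^{m+1} + 5·5^m = -4^{m+1} + 5^{m+1}.
Hence f[n] = -4^n + 5^n for every n ≥ 1, by induction.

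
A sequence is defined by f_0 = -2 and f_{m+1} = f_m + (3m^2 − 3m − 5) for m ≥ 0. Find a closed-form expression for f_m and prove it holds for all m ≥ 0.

Claim: f_m = m^3 − 3m^2 − 3m − 2.

Base case: f_0 = -2, and 0^3 − 3·0^2 − 3·0 − 2 = -2.
Assume f_j = j^3 − 3j^2 − 3j − 2.
Then f_{j+1} = f_j + (3j^2 − 3j − 5) = (j^3 − 3j^2 − 3j − 2) + (3j^2 − 3j − 5) = j^3 − 6j − 7,
and (j+1)^3 − 3·(j+1)^2 − 3·(j+1) − 2 = j^3 − 6j − 7.
By induction, f_m = m^3 − 3m^2 − 3m − 2 for all m ≥ 0.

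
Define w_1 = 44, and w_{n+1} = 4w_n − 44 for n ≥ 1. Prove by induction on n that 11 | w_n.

Base case: w_1 = 44 = 11·4, so 11 | w_1.
Assume 11 | w_j, so w_j = 11t for some integer t.
Then w_{j+1} = 4w_j − 44 = 4·(11t) − 44 = 11(4t − 4), so 11 | w_{j+1}.
By induction, 11 | w_n for all n ≥ 1.

11 | w_n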